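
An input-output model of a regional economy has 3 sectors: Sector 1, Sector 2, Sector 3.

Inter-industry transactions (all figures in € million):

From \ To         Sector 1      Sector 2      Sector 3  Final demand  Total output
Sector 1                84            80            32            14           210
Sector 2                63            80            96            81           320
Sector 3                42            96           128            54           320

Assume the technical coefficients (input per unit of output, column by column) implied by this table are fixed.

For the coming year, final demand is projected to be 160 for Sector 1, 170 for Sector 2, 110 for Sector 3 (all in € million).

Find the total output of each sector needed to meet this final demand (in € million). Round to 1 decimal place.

Technical coefficients a_ij = z_ij / X_j:
  a_11 = 84/210 = 0.40, a_21 = 63/210 = 0.30, a_31 = 42/210 = 0.20
  a_12 = 80/320 = 0.25, a_22 = 80/320 = 0.25, a_32 = 96/320 = 0.30
  a_13 = 32/320 = 0.10, a_23 = 96/320 = 0.30, a_33 = 128/320 = 0.40
I − A =
  [   0.60    -0.25    -0.10]
  [  -0.30     0.75    -0.30]
  [  -0.20    -0.30     0.60]
Cofactors of I−A, C_ij = (−1)^(i+j)·(minor ij) (rows/columns in the sector order above):
  C_11 = (0.75)(0.60) − (-0.30)(-0.30) = 0.3600
  C_12 = −[(-0.30)(0.60) − (-0.30)(-0.20)] = 0.2400
  C_13 = (-0.30)(-0.30) − (0.75)(-0.20) = 0.2400
  C_21 = −[(-0.25)(0.60) − (-0.10)(-0.30)] = 0.1800
  C_22 = (0.60)(0.60) − (-0.10)(-0.20) = 0.3400
  C_23 = −[(0.60)(-0.30) − (-0.25)(-0.20)] = 0.2300
  C_31 = (-0.25)(-0.30) − (-0.10)(0.75) = 0.1500
  C_32 = −[(0.60)(-0.30) − (-0.10)(-0.30)] = 0.2100
  C_33 = (0.60)(0.75) − (-0.25)(-0.30) = 0.3750
det(I−A) = Σ_j (I−A)_1j·C_1j = (0.60)(0.3600) + (-0.25)(0.2400) + (-0.10)(0.2400) = 0.1320
adj(I−A) = Cᵀ =
  [ 0.3600   0.1800   0.1500]
  [ 0.2400   0.3400   0.2100]
  [ 0.2400   0.2300   0.3750]
(I − A)⁻¹ = adj(I−A) / det(I−A) ≈
  [   2.7273     1.3636     1.1364]
  [   1.8182     2.5758     1.5909]
  [   1.8182     1.7424     2.8409]
x = (I − A)⁻¹ d = adj(I−A)·d / det(I−A), with det(I−A) = 0.1320:
  x_1 = (0.3600·160 + 0.1800·170 + 0.1500·110) / 0.1320 = 104.70 / 0.1320 ≈ 793.2
  x_2 = (0.2400·160 + 0.3400·170 + 0.2100·110) / 0.1320 = 119.30 / 0.1320 ≈ 903.8
  x_3 = (0.2400·160 + 0.2300·170 + 0.3750·110) / 0.1320 = 118.75 / 0.1320 ≈ 899.6

x_1 = 793.2, x_2 = 903.8, x_3 = 899.6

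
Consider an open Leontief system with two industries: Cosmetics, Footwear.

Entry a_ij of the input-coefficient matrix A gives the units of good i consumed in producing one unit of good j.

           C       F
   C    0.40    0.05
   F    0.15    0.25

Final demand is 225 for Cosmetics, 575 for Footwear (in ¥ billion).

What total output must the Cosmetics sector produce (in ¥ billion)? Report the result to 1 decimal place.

x_C = 446.3

I − A =
  [   0.60    -0.05]
  [  -0.15     0.75]
det(I−A) = (0.60)(0.75) − (-0.05)(-0.15) = 0.4425
adj(I−A) = [[0.75, 0.05], [0.15, 0.60]]
(I − A)⁻¹ = adj(I−A) / det(I−A) ≈
  [   1.6949     0.1130]
  [   0.3390     1.3559]
x = (I − A)⁻¹ d = adj(I−A)·d / det(I−A), with det(I−A) = 0.4425:
  x_C = (0.75·225 + 0.05·575) / 0.4425 = 197.50 / 0.4425 ≈ 446.3
  x_F = (0.15·225 + 0.60·575) / 0.4425 = 378.75 / 0.4425 ≈ 855.9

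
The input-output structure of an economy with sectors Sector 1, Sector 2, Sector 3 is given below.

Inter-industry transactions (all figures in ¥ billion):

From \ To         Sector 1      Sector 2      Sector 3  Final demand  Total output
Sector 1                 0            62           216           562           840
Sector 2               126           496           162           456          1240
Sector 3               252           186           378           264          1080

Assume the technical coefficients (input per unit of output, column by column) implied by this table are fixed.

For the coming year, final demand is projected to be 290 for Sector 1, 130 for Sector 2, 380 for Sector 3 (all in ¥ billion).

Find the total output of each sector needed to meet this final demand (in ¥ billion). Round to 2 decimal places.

x_1 = 510.04, x_2 = 582.81, x_3 = 954.51

Technical coefficients a_ij = z_ij / X_j:
  a_11 = 0/840 = 0.00, a_21 = 126/840 = 0.15, a_31 = 252/840 = 0.30
  a_12 = 62/1240 = 0.05, a_22 = 496/1240 = 0.40, a_32 = 186/1240 = 0.15
  a_13 = 216/1080 = 0.20, a_23 = 162/1080 = 0.15, a_33 = 378/1080 = 0.35
I − A =
  [   1.00    -0.05    -0.20]
  [  -0.15     0.60    -0.15]
  [  -0.30    -0.15     0.65]
Cofactors of I−A, C_ij = (−1)^(i+j)·(minor ij) (rows/columns in the sector order above):
  C_11 = (0.60)(0.65) − (-0.15)(-0.15) = 0.3675
  C_12 = −[(-0.15)(0.65) − (-0.15)(-0.30)] = 0.1425
  C_13 = (-0.15)(-0.15) − (0.60)(-0.30) = 0.2025
  C_21 = −[(-0.05)(0.65) − (-0.20)(-0.15)] = 0.0625
  C_22 = (1.00)(0.65) − (-0.20)(-0.30) = 0.5900
  C_23 = −[(1.00)(-0.15) − (-0.05)(-0.30)] = 0.1650
  C_31 = (-0.05)(-0.15) − (-0.20)(0.60) = 0.1275
  C_32 = −[(1.00)(-0.15) − (-0.20)(-0.15)] = 0.1800
  C_33 = (1.00)(0.60) − (-0.05)(-0.15) = 0.5925
det(I−A) = Σ_j (I−A)_1j·C_1j = (1.00)(0.3675) + (-0.05)(0.1425) + (-0.20)(0.2025) = 0.319875
adj(I−A) = Cᵀ =
  [ 0.3675   0.0625   0.1275]
  [ 0.1425   0.5900   0.1800]
  [ 0.2025   0.1650   0.5925]
(I − A)⁻¹ = adj(I−A) / det(I−A) ≈
  [   1.1489     0.1954     0.3986]
  [   0.4455     1.8445     0.5627]
  [   0.6331     0.5158     1.8523]
x = (I − A)⁻¹ d = adj(I−A)·d / det(I−A), with det(I−A) = 0.319875:
  x_1 = (0.3675·290 + 0.0625·130 + 0.1275·380) / 0.319875 = 163.15 / 0.319875 ≈ 510.04
  x_2 = (0.1425·290 + 0.5900·130 + 0.1800·380) / 0.319875 = 186.425 / 0.319875 ≈ 582.81
  x_3 = (0.2025·290 + 0.1650·130 + 0.5925·380) / 0.319875 = 305.325 / 0.319875 ≈ 954.51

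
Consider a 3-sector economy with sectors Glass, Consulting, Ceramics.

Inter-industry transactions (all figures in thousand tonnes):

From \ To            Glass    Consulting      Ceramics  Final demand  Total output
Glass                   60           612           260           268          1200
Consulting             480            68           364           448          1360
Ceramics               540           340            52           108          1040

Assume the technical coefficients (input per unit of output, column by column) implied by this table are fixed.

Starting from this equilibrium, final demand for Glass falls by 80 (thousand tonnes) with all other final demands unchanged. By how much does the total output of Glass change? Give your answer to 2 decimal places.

Technical coefficients a_ij = z_ij / X_j:
  a_11 = 60/1200 = 0.05, a_21 = 480/1200 = 0.40, a_31 = 540/1200 = 0.45
  a_12 = 612/1360 = 0.45, a_22 = 68/1360 = 0.05, a_32 = 340/1360 = 0.25
  a_13 = 260/1040 = 0.25, a_23 = 364/1040 = 0.35, a_33 = 52/1040 = 0.05
I − A =
  [   0.95    -0.45    -0.25]
  [  -0.40     0.95    -0.35]
  [  -0.45    -0.25     0.95]
Cofactors of I−A, C_ij = (−1)^(i+j)·(minor ij) (rows/columns in the sector order above):
  C_11 = (0.95)(0.95) − (-0.35)(-0.25) = 0.8150
  C_12 = −[(-0.40)(0.95) − (-0.35)(-0.45)] = 0.5375
  C_13 = (-0.40)(-0.25) − (0.95)(-0.45) = 0.5275
  C_21 = −[(-0.45)(0.95) − (-0.25)(-0.25)] = 0.4900
  C_22 = (0.95)(0.95) − (-0.25)(-0.45) = 0.7900
  C_23 = −[(0.95)(-0.25) − (-0.45)(-0.45)] = 0.4400
  C_31 = (-0.45)(-0.35) − (-0.25)(0.95) = 0.3950
  C_32 = −[(0.95)(-0.35) − (-0.25)(-0.40)] = 0.4325
  C_33 = (0.95)(0.95) − (-0.45)(-0.40) = 0.7225
det(I−A) = Σ_j (I−A)_1j·C_1j = (0.95)(0.8150) + (-0.45)(0.5375) + (-0.25)(0.5275) = 0.4005
adj(I−A) = Cᵀ =
  [ 0.8150   0.4900   0.3950]
  [ 0.5375   0.7900   0.4325]
  [ 0.5275   0.4400   0.7225]
(I − A)⁻¹ = adj(I−A) / det(I−A) ≈
  [   2.0350     1.2235     0.9863]
  [   1.3421     1.9725     1.0799]
  [   1.3171     1.0986     1.8040]
Δx = (I − A)⁻¹ Δd with Δd having -80 in the Glass component and 0 elsewhere.
So Δx_1 = L_11 · (-80), where L_11 = adj(I−A)_11 / det(I−A) = 0.8150 / 0.4005.
Δx_1 = 0.8150 × (-80) / 0.4005 = -65.20 / 0.4005 ≈ -162.80.

Δx_1 = -162.80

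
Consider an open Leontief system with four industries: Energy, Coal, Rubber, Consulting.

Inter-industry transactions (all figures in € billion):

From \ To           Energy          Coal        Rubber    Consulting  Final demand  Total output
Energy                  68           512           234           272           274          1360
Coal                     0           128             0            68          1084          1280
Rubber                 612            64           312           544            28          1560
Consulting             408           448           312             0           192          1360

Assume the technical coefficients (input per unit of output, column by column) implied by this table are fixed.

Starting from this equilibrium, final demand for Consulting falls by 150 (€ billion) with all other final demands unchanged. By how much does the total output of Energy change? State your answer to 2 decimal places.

Technical coefficients a_ij = z_ij / X_j:
  a_11 = 68/1360 = 0.05, a_21 = 0/1360 = 0.00, a_31 = 612/1360 = 0.45, a_41 = 408/1360 = 0.30
  a_12 = 512/1280 = 0.40, a_22 = 128/1280 = 0.10, a_32 = 64/1280 = 0.05, a_42 = 448/1280 = 0.35
  a_13 = 234/1560 = 0.15, a_23 = 0/1560 = 0.00, a_33 = 312/1560 = 0.20, a_43 = 312/1560 = 0.20
  a_14 = 272/1360 = 0.20, a_24 = 68/1360 = 0.05, a_34 = 544/1360 = 0.40, a_44 = 0/1360 = 0.00
I − A =
  [   0.95    -0.40    -0.15    -0.20]
  [   0.00     0.90     0.00    -0.05]
  [  -0.45    -0.05     0.80    -0.40]
  [  -0.30    -0.35    -0.20     1.00]
Compute the cofactors C_ij = (−1)^(i+j)·(3×3 minor ij) of I−A; the adjugate is their transpose:
adj(I−A) = Cᵀ =
  [ 0.633500   0.374500   0.172375   0.214375]
  [ 0.016500   0.532500   0.011750   0.034625]
  [ 0.505875   0.437000   0.778375   0.434375]
  [ 0.297000   0.386125   0.211500   0.623250]
det(I−A) = Σ_j (I−A)_1j·C_1j = (0.95)(0.633500) + (-0.40)(0.016500) + (-0.15)(0.505875) + (-0.20)(0.297000) = 0.45994375
(I − A)⁻¹ = adj(I−A) / det(I−A) ≈
  [   1.3773     0.8142     0.3748     0.4661]
  [   0.0359     1.1578     0.0255     0.0753]
  [   1.0999     0.9501     1.6923     0.9444]
  [   0.6457     0.8395     0.4598     1.3551]
Δx = (I − A)⁻¹ Δd with Δd having -150 in the Consulting component and 0 elsewhere.
So Δx_1 = L_14 · (-150), where L_14 = adj(I−A)_14 / det(I−A) = 0.214375 / 0.45994375.
Δx_1 = 0.214375 × (-150) / 0.45994375 = -32.15625 / 0.45994375 ≈ -69.91.

Δx_1 = -69.91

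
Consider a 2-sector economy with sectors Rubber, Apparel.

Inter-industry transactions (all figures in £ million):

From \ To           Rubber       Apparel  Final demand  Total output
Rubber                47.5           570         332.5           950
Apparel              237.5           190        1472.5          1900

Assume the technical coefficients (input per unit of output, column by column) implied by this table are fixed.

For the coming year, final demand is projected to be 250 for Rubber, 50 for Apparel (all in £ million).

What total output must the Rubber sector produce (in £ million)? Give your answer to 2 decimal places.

x_R = 307.69

Technical coefficients a_ij = z_ij / X_j:
  a_RR = 47.5/950 = 0.05, a_AR = 237.5/950 = 0.25
  a_RA = 570/1900 = 0.30, a_AA = 190/1900 = 0.10
I − A =
  [   0.95    -0.30]
  [  -0.25     0.90]
det(I−A) = (0.95)(0.90) − (-0.30)(-0.25) = 0.7800
adj(I−A) = [[0.90, 0.30], [0.25, 0.95]]
(I − A)⁻¹ = adj(I−A) / det(I−A) ≈
  [   1.1538     0.3846]
  [   0.3205     1.2179]
x = (I − A)⁻¹ d = adj(I−A)·d / det(I−A), with det(I−A) = 0.7800:
  x_R = (0.90·250 + 0.30·50) / 0.7800 = 240.00 / 0.7800 ≈ 307.69
  x_A = (0.25·250 + 0.95·50) / 0.7800 = 110.00 / 0.7800 ≈ 141.03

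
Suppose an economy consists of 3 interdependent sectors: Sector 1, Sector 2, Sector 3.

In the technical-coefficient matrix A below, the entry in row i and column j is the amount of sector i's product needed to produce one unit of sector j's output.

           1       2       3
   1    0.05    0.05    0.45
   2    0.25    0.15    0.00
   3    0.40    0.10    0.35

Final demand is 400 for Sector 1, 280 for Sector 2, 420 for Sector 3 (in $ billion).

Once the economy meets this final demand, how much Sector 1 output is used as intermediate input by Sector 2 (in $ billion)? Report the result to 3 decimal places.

z_12 = 33.298

I − A =
  [   0.95    -0.05    -0.45]
  [  -0.25     0.85     0.00]
  [  -0.40    -0.10     0.65]
Cofactors of I−A, C_ij = (−1)^(i+j)·(minor ij) (rows/columns in the sector order above):
  C_11 = (0.85)(0.65) − (0.00)(-0.10) = 0.5525
  C_12 = −[(-0.25)(0.65) − (0.00)(-0.40)] = 0.1625
  C_13 = (-0.25)(-0.10) − (0.85)(-0.40) = 0.3650
  C_21 = −[(-0.05)(0.65) − (-0.45)(-0.10)] = 0.0775
  C_22 = (0.95)(0.65) − (-0.45)(-0.40) = 0.4375
  C_23 = −[(0.95)(-0.10) − (-0.05)(-0.40)] = 0.1150
  C_31 = (-0.05)(0.00) − (-0.45)(0.85) = 0.3825
  C_32 = −[(0.95)(0.00) − (-0.45)(-0.25)] = 0.1125
  C_33 = (0.95)(0.85) − (-0.05)(-0.25) = 0.7950
det(I−A) = Σ_j (I−A)_1j·C_1j = (0.95)(0.5525) + (-0.05)(0.1625) + (-0.45)(0.3650) = 0.3525
adj(I−A) = Cᵀ =
  [ 0.5525   0.0775   0.3825]
  [ 0.1625   0.4375   0.1125]
  [ 0.3650   0.1150   0.7950]
(I − A)⁻¹ = adj(I−A) / det(I−A) ≈
  [   1.5674     0.2199     1.0851]
  [   0.4610     1.2411     0.3191]
  [   1.0355     0.3262     2.2553]
First solve x = (I − A)⁻¹ d = adj(I−A)·d / det(I−A); in particular x_2 = (0.1625·400 + 0.4375·280 + 0.1125·420) / 0.3525 = 234.75 / 0.3525 ≈ 665.95745.
Intermediate flow from 1 to 2: z_12 = a_12 · x_2 = 0.05 × 234.75 / 0.3525 = 11.7375 / 0.3525 ≈ 33.298.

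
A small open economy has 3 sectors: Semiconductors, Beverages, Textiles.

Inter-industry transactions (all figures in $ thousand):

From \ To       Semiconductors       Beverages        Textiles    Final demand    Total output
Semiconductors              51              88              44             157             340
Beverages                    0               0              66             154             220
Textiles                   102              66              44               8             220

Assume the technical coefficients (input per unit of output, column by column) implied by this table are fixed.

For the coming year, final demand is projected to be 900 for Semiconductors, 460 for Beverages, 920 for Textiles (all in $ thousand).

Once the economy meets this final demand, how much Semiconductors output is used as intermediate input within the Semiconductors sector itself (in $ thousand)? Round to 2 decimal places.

z_11 = 327.55

Technical coefficients a_ij = z_ij / X_j:
  a_11 = 51/340 = 0.15, a_21 = 0/340 = 0.00, a_31 = 102/340 = 0.30
  a_12 = 88/220 = 0.40, a_22 = 0/220 = 0.00, a_32 = 66/220 = 0.30
  a_13 = 44/220 = 0.20, a_23 = 66/220 = 0.30, a_33 = 44/220 = 0.20
I − A =
  [   0.85    -0.40    -0.20]
  [   0.00     1.00    -0.30]
  [  -0.30    -0.30     0.80]
Cofactors of I−A, C_ij = (−1)^(i+j)·(minor ij) (rows/columns in the sector order above):
  C_11 = (1.00)(0.80) − (-0.30)(-0.30) = 0.7100
  C_12 = −[(0.00)(0.80) − (-0.30)(-0.30)] = 0.0900
  C_13 = (0.00)(-0.30) − (1.00)(-0.30) = 0.3000
  C_21 = −[(-0.40)(0.80) − (-0.20)(-0.30)] = 0.3800
  C_22 = (0.85)(0.80) − (-0.20)(-0.30) = 0.6200
  C_23 = −[(0.85)(-0.30) − (-0.40)(-0.30)] = 0.3750
  C_31 = (-0.40)(-0.30) − (-0.20)(1.00) = 0.3200
  C_32 = −[(0.85)(-0.30) − (-0.20)(0.00)] = 0.2550
  C_33 = (0.85)(1.00) − (-0.40)(0.00) = 0.8500
det(I−A) = Σ_j (I−A)_1j·C_1j = (0.85)(0.7100) + (-0.40)(0.0900) + (-0.20)(0.3000) = 0.5075
adj(I−A) = Cᵀ =
  [ 0.7100   0.3800   0.3200]
  [ 0.0900   0.6200   0.2550]
  [ 0.3000   0.3750   0.8500]
(I − A)⁻¹ = adj(I−A) / det(I−A) ≈
  [   1.3990     0.7488     0.6305]
  [   0.1773     1.2217     0.5025]
  [   0.5911     0.7389     1.6749]
First solve x = (I − A)⁻¹ d = adj(I−A)·d / det(I−A); in particular x_1 = (0.7100·900 + 0.3800·460 + 0.3200·920) / 0.5075 = 1108.20 / 0.5075 ≈ 2183.6453.
Intermediate flow from 1 to 1: z_11 = a_11 · x_1 = 0.15 × 1108.20 / 0.5075 = 166.23 / 0.5075 ≈ 327.55.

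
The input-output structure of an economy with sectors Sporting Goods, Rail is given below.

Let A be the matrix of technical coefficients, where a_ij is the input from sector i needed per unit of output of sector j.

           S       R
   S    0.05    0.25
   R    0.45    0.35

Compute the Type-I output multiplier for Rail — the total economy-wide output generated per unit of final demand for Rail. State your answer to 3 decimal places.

m_R = 2.376

I − A =
  [   0.95    -0.25]
  [  -0.45     0.65]
det(I−A) = (0.95)(0.65) − (-0.25)(-0.45) = 0.5050
adj(I−A) = [[0.65, 0.25], [0.45, 0.95]]
(I − A)⁻¹ = adj(I−A) / det(I−A) ≈
  [   1.2871     0.4950]
  [   0.8911     1.8812]
The output multiplier for sector j is the column-j sum of the Leontief inverse (I − A)⁻¹ = adj(I−A) / det(I−A).
Column R of adj(I−A): (0.25, 0.95); det(I−A) = 0.5050.
m_R = (0.25 + 0.95) / 0.5050 = 1.20 / 0.5050 ≈ 2.376.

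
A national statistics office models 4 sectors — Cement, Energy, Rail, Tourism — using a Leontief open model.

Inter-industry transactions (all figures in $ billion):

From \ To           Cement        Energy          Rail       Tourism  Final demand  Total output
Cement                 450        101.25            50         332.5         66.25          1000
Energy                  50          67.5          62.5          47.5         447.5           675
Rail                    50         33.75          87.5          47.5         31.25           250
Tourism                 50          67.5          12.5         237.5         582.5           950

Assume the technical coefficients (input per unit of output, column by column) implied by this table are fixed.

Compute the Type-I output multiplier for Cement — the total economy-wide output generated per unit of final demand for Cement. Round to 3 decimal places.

m_1 = 2.571

Technical coefficients a_ij = z_ij / X_j:
  a_11 = 450/1000 = 0.45, a_21 = 50/1000 = 0.05, a_31 = 50/1000 = 0.05, a_41 = 50/1000 = 0.05
  a_12 = 101.25/675 = 0.15, a_22 = 67.5/675 = 0.10, a_32 = 33.75/675 = 0.05, a_42 = 67.5/675 = 0.10
  a_13 = 50/250 = 0.20, a_23 = 62.5/250 = 0.25, a_33 = 87.5/250 = 0.35, a_43 = 12.5/250 = 0.05
  a_14 = 332.5/950 = 0.35, a_24 = 47.5/950 = 0.05, a_34 = 47.5/950 = 0.05, a_44 = 237.5/950 = 0.25
I − A =
  [   0.55    -0.15    -0.20    -0.35]
  [  -0.05     0.90    -0.25    -0.05]
  [  -0.05    -0.05     0.65    -0.05]
  [  -0.05    -0.10    -0.05     0.75]
Compute the cofactors C_ij = (−1)^(i+j)·(3×3 minor ij) of I−A; the adjugate is their transpose:
adj(I−A) = Cᵀ =
  [ 0.422500   0.104875   0.187000   0.216625]
  [ 0.036000   0.246500   0.109000   0.040500]
  [ 0.038000   0.030250   0.345000   0.042750]
  [ 0.035500   0.041875   0.050000   0.298625]
det(I−A) = Σ_j (I−A)_1j·C_1j = (0.55)(0.422500) + (-0.15)(0.036000) + (-0.20)(0.038000) + (-0.35)(0.035500) = 0.20695
(I − A)⁻¹ = adj(I−A) / det(I−A) ≈
  [   2.0416     0.5068     0.9036     1.0468]
  [   0.1740     1.1911     0.5267     0.1957]
  [   0.1836     0.1462     1.6671     0.2066]
  [   0.1715     0.2023     0.2416     1.4430]
The output multiplier for sector j is the column-j sum of the Leontief inverse (I − A)⁻¹ = adj(I−A) / det(I−A).
Column 1 of adj(I−A): (0.422500, 0.036000, 0.038000, 0.035500); det(I−A) = 0.20695.
m_1 = (0.422500 + 0.036000 + 0.038000 + 0.035500) / 0.20695 = 0.532 / 0.20695 ≈ 2.571.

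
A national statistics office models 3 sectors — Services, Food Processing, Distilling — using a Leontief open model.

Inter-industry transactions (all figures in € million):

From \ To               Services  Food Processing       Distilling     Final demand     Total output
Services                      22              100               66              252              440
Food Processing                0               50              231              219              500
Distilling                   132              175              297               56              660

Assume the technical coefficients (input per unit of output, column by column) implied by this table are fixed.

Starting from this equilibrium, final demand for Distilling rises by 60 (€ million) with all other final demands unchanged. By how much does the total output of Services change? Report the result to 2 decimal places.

Technical coefficients a_ij = z_ij / X_j:
  a_SS = 22/440 = 0.05, a_FS = 0/440 = 0.00, a_DS = 132/440 = 0.30
  a_SF = 100/500 = 0.20, a_FF = 50/500 = 0.10, a_DF = 175/500 = 0.35
  a_SD = 66/660 = 0.10, a_FD = 231/660 = 0.35, a_DD = 297/660 = 0.45
I − A =
  [   0.95    -0.20    -0.10]
  [   0.00     0.90    -0.35]
  [  -0.30    -0.35     0.55]
Cofactors of I−A, C_ij = (−1)^(i+j)·(minor ij) (rows/columns in the sector order above):
  C_11 = (0.90)(0.55) − (-0.35)(-0.35) = 0.3725
  C_12 = −[(0.00)(0.55) − (-0.35)(-0.30)] = 0.1050
  C_13 = (0.00)(-0.35) − (0.90)(-0.30) = 0.2700
  C_21 = −[(-0.20)(0.55) − (-0.10)(-0.35)] = 0.1450
  C_22 = (0.95)(0.55) − (-0.10)(-0.30) = 0.4925
  C_23 = −[(0.95)(-0.35) − (-0.20)(-0.30)] = 0.3925
  C_31 = (-0.20)(-0.35) − (-0.10)(0.90) = 0.1600
  C_32 = −[(0.95)(-0.35) − (-0.10)(0.00)] = 0.3325
  C_33 = (0.95)(0.90) − (-0.20)(0.00) = 0.8550
det(I−A) = Σ_j (I−A)_1j·C_1j = (0.95)(0.3725) + (-0.20)(0.1050) + (-0.10)(0.2700) = 0.305875
adj(I−A) = Cᵀ =
  [ 0.3725   0.1450   0.1600]
  [ 0.1050   0.4925   0.3325]
  [ 0.2700   0.3925   0.8550]
(I − A)⁻¹ = adj(I−A) / det(I−A) ≈
  [   1.2178     0.4740     0.5231]
  [   0.3433     1.6101     1.0870]
  [   0.8827     1.2832     2.7953]
Δx = (I − A)⁻¹ Δd with Δd having +60 in the Distilling component and 0 elsewhere.
So Δx_S = L_SD · (+60), where L_SD = adj(I−A)_SD / det(I−A) = 0.1600 / 0.305875.
Δx_S = 0.1600 × (+60) / 0.305875 = 9.60 / 0.305875 ≈ 31.39.

Δx_S = 31.39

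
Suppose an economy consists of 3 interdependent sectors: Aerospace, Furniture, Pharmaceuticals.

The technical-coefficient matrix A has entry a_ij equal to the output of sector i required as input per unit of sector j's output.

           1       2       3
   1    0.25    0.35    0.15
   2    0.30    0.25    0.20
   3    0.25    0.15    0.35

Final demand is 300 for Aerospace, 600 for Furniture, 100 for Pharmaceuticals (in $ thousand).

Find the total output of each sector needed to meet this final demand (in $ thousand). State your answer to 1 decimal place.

I − A =
  [   0.75    -0.35    -0.15]
  [  -0.30     0.75    -0.20]
  [  -0.25    -0.15     0.65]
Cofactors of I−A, C_ij = (−1)^(i+j)·(minor ij) (rows/columns in the sector order above):
  C_11 = (0.75)(0.65) − (-0.20)(-0.15) = 0.4575
  C_12 = −[(-0.30)(0.65) − (-0.20)(-0.25)] = 0.2450
  C_13 = (-0.30)(-0.15) − (0.75)(-0.25) = 0.2325
  C_21 = −[(-0.35)(0.65) − (-0.15)(-0.15)] = 0.2500
  C_22 = (0.75)(0.65) − (-0.15)(-0.25) = 0.4500
  C_23 = −[(0.75)(-0.15) − (-0.35)(-0.25)] = 0.2000
  C_31 = (-0.35)(-0.20) − (-0.15)(0.75) = 0.1825
  C_32 = −[(0.75)(-0.20) − (-0.15)(-0.30)] = 0.1950
  C_33 = (0.75)(0.75) − (-0.35)(-0.30) = 0.4575
det(I−A) = Σ_j (I−A)_1j·C_1j = (0.75)(0.4575) + (-0.35)(0.2450) + (-0.15)(0.2325) = 0.2225
adj(I−A) = Cᵀ =
  [ 0.4575   0.2500   0.1825]
  [ 0.2450   0.4500   0.1950]
  [ 0.2325   0.2000   0.4575]
(I − A)⁻¹ = adj(I−A) / det(I−A) ≈
  [   2.0562     1.1236     0.8202]
  [   1.1011     2.0225     0.8764]
  [   1.0449     0.8989     2.0562]
x = (I − A)⁻¹ d = adj(I−A)·d / det(I−A), with det(I−A) = 0.2225:
  x_1 = (0.4575·300 + 0.2500·600 + 0.1825·100) / 0.2225 = 305.50 / 0.2225 ≈ 1373.0
  x_2 = (0.2450·300 + 0.4500·600 + 0.1950·100) / 0.2225 = 363.00 / 0.2225 ≈ 1631.5
  x_3 = (0.2325·300 + 0.2000·600 + 0.4575·100) / 0.2225 = 235.50 / 0.2225 ≈ 1058.4

x_1 = 1373.0, x_2 = 1631.5, x_3 = 1058.4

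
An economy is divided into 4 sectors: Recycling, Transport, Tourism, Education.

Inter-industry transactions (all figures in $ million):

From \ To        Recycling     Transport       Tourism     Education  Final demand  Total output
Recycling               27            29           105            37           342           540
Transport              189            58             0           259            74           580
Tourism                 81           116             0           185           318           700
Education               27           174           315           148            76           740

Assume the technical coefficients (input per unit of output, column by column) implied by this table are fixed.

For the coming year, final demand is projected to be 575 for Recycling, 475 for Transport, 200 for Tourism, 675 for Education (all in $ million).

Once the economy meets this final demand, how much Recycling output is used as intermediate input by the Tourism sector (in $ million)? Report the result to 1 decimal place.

z_13 = 195.6

Technical coefficients a_ij = z_ij / X_j:
  a_11 = 27/540 = 0.05, a_21 = 189/540 = 0.35, a_31 = 81/540 = 0.15, a_41 = 27/540 = 0.05
  a_12 = 29/580 = 0.05, a_22 = 58/580 = 0.10, a_32 = 116/580 = 0.20, a_42 = 174/580 = 0.30
  a_13 = 105/700 = 0.15, a_23 = 0/700 = 0.00, a_33 = 0/700 = 0.00, a_43 = 315/700 = 0.45
  a_14 = 37/740 = 0.05, a_24 = 259/740 = 0.35, a_34 = 185/740 = 0.25, a_44 = 148/740 = 0.20
I − A =
  [   0.95    -0.05    -0.15    -0.05]
  [  -0.35     0.90     0.00    -0.35]
  [  -0.15    -0.20     1.00    -0.25]
  [  -0.05    -0.30    -0.45     0.80]
Compute the cofactors C_ij = (−1)^(i+j)·(3×3 minor ij) of I−A; the adjugate is their transpose:
adj(I−A) = Cᵀ =
  [ 0.482250   0.089125   0.120375   0.106750]
  [ 0.281750   0.627375   0.202125   0.355250]
  [ 0.189250   0.231625   0.561875   0.288750]
  [ 0.242250   0.371125   0.399375   0.806750]
det(I−A) = Σ_j (I−A)_1j·C_1j = (0.95)(0.482250) + (-0.05)(0.281750) + (-0.15)(0.189250) + (-0.05)(0.242250) = 0.40355
(I − A)⁻¹ = adj(I−A) / det(I−A) ≈
  [   1.1950     0.2209     0.2983     0.2645]
  [   0.6982     1.5546     0.5009     0.8803]
  [   0.4690     0.5740     1.3923     0.7155]
  [   0.6003     0.9197     0.9897     1.9991]
First solve x = (I − A)⁻¹ d = adj(I−A)·d / det(I−A); in particular x_3 = (0.189250·575 + 0.231625·475 + 0.561875·200 + 0.288750·675) / 0.40355 = 526.121875 / 0.40355 ≈ 1303.734.
Intermediate flow from 1 to 3: z_13 = a_13 · x_3 = 0.15 × 526.121875 / 0.40355 = 78.91828125 / 0.40355 ≈ 195.6.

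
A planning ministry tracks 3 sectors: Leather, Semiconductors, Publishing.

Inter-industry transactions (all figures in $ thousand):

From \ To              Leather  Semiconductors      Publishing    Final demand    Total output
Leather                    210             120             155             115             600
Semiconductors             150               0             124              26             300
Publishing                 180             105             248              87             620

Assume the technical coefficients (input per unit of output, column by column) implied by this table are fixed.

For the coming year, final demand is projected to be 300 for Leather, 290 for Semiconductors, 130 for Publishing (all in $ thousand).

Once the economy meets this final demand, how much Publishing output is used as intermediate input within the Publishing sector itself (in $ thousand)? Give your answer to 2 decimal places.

z_PP = 705.33

Technical coefficients a_ij = z_ij / X_j:
  a_LL = 210/600 = 0.35, a_SL = 150/600 = 0.25, a_PL = 180/600 = 0.30
  a_LS = 120/300 = 0.40, a_SS = 0/300 = 0.00, a_PS = 105/300 = 0.35
  a_LP = 155/620 = 0.25, a_SP = 124/620 = 0.20, a_PP = 248/620 = 0.40
I − A =
  [   0.65    -0.40    -0.25]
  [  -0.25     1.00    -0.20]
  [  -0.30    -0.35     0.60]
Cofactors of I−A, C_ij = (−1)^(i+j)·(minor ij) (rows/columns in the sector order above):
  C_11 = (1.00)(0.60) − (-0.20)(-0.35) = 0.5300
  C_12 = −[(-0.25)(0.60) − (-0.20)(-0.30)] = 0.2100
  C_13 = (-0.25)(-0.35) − (1.00)(-0.30) = 0.3875
  C_21 = −[(-0.40)(0.60) − (-0.25)(-0.35)] = 0.3275
  C_22 = (0.65)(0.60) − (-0.25)(-0.30) = 0.3150
  C_23 = −[(0.65)(-0.35) − (-0.40)(-0.30)] = 0.3475
  C_31 = (-0.40)(-0.20) − (-0.25)(1.00) = 0.3300
  C_32 = −[(0.65)(-0.20) − (-0.25)(-0.25)] = 0.1925
  C_33 = (0.65)(1.00) − (-0.40)(-0.25) = 0.5500
det(I−A) = Σ_j (I−A)_1j·C_1j = (0.65)(0.5300) + (-0.40)(0.2100) + (-0.25)(0.3875) = 0.163625
adj(I−A) = Cᵀ =
  [ 0.5300   0.3275   0.3300]
  [ 0.2100   0.3150   0.1925]
  [ 0.3875   0.3475   0.5500]
(I − A)⁻¹ = adj(I−A) / det(I−A) ≈
  [   3.2391     2.0015     2.0168]
  [   1.2834     1.9251     1.1765]
  [   2.3682     2.1238     3.3613]
First solve x = (I − A)⁻¹ d = adj(I−A)·d / det(I−A); in particular x_P = (0.3875·300 + 0.3475·290 + 0.5500·130) / 0.163625 = 288.525 / 0.163625 ≈ 1763.3308.
Intermediate flow from P to P: z_PP = a_PP · x_P = 0.40 × 288.525 / 0.163625 = 115.41 / 0.163625 ≈ 705.33.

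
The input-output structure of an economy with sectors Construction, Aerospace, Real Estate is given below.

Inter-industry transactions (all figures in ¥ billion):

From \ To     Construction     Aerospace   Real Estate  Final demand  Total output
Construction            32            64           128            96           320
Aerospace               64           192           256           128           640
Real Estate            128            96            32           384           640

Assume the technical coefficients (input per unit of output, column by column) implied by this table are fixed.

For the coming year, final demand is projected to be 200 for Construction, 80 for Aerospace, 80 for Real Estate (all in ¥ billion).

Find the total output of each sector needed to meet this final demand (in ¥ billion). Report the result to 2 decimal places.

Technical coefficients a_ij = z_ij / X_j:
  a_11 = 32/320 = 0.10, a_21 = 64/320 = 0.20, a_31 = 128/320 = 0.40
  a_12 = 64/640 = 0.10, a_22 = 192/640 = 0.30, a_32 = 96/640 = 0.15
  a_13 = 128/640 = 0.20, a_23 = 256/640 = 0.40, a_33 = 32/640 = 0.05
I − A =
  [   0.90    -0.10    -0.20]
  [  -0.20     0.70    -0.40]
  [  -0.40    -0.15     0.95]
Cofactors of I−A, C_ij = (−1)^(i+j)·(minor ij) (rows/columns in the sector order above):
  C_11 = (0.70)(0.95) − (-0.40)(-0.15) = 0.6050
  C_12 = −[(-0.20)(0.95) − (-0.40)(-0.40)] = 0.3500
  C_13 = (-0.20)(-0.15) − (0.70)(-0.40) = 0.3100
  C_21 = −[(-0.10)(0.95) − (-0.20)(-0.15)] = 0.1250
  C_22 = (0.90)(0.95) − (-0.20)(-0.40) = 0.7750
  C_23 = −[(0.90)(-0.15) − (-0.10)(-0.40)] = 0.1750
  C_31 = (-0.10)(-0.40) − (-0.20)(0.70) = 0.1800
  C_32 = −[(0.90)(-0.40) − (-0.20)(-0.20)] = 0.4000
  C_33 = (0.90)(0.70) − (-0.10)(-0.20) = 0.6100
det(I−A) = Σ_j (I−A)_1j·C_1j = (0.90)(0.6050) + (-0.10)(0.3500) + (-0.20)(0.3100) = 0.4475
adj(I−A) = Cᵀ =
  [ 0.6050   0.1250   0.1800]
  [ 0.3500   0.7750   0.4000]
  [ 0.3100   0.1750   0.6100]
(I − A)⁻¹ = adj(I−A) / det(I−A) ≈
  [   1.3520     0.2793     0.4022]
  [   0.7821     1.7318     0.8939]
  [   0.6927     0.3911     1.3631]
x = (I − A)⁻¹ d = adj(I−A)·d / det(I−A), with det(I−A) = 0.4475:
  x_1 = (0.6050·200 + 0.1250·80 + 0.1800·80) / 0.4475 = 145.40 / 0.4475 ≈ 324.92
  x_2 = (0.3500·200 + 0.7750·80 + 0.4000·80) / 0.4475 = 164.00 / 0.4475 ≈ 366.48
  x_3 = (0.3100·200 + 0.1750·80 + 0.6100·80) / 0.4475 = 124.80 / 0.4475 ≈ 278.88

x_1 = 324.92, x_2 = 366.48, x_3 = 278.88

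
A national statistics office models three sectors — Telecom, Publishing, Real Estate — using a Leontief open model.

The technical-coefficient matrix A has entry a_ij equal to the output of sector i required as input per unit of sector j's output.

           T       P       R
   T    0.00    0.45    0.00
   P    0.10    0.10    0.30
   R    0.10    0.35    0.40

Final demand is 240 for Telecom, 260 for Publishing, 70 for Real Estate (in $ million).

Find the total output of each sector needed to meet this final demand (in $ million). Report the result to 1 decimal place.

I − A =
  [   1.00    -0.45     0.00]
  [  -0.10     0.90    -0.30]
  [  -0.10    -0.35     0.60]
Cofactors of I−A, C_ij = (−1)^(i+j)·(minor ij) (rows/columns in the sector order above):
  C_11 = (0.90)(0.60) − (-0.30)(-0.35) = 0.4350
  C_12 = −[(-0.10)(0.60) − (-0.30)(-0.10)] = 0.0900
  C_13 = (-0.10)(-0.35) − (0.90)(-0.10) = 0.1250
  C_21 = −[(-0.45)(0.60) − (0.00)(-0.35)] = 0.2700
  C_22 = (1.00)(0.60) − (0.00)(-0.10) = 0.6000
  C_23 = −[(1.00)(-0.35) − (-0.45)(-0.10)] = 0.3950
  C_31 = (-0.45)(-0.30) − (0.00)(0.90) = 0.1350
  C_32 = −[(1.00)(-0.30) − (0.00)(-0.10)] = 0.3000
  C_33 = (1.00)(0.90) − (-0.45)(-0.10) = 0.8550
det(I−A) = Σ_j (I−A)_1j·C_1j = (1.00)(0.4350) + (-0.45)(0.0900) + (0.00)(0.1250) = 0.3945
adj(I−A) = Cᵀ =
  [ 0.4350   0.2700   0.1350]
  [ 0.0900   0.6000   0.3000]
  [ 0.1250   0.3950   0.8550]
(I − A)⁻¹ = adj(I−A) / det(I−A) ≈
  [   1.1027     0.6844     0.3422]
  [   0.2281     1.5209     0.7605]
  [   0.3169     1.0013     2.1673]
x = (I − A)⁻¹ d = adj(I−A)·d / det(I−A), with det(I−A) = 0.3945:
  x_T = (0.4350·240 + 0.2700·260 + 0.1350·70) / 0.3945 = 184.05 / 0.3945 ≈ 466.5
  x_P = (0.0900·240 + 0.6000·260 + 0.3000·70) / 0.3945 = 198.60 / 0.3945 ≈ 503.4
  x_R = (0.1250·240 + 0.3950·260 + 0.8550·70) / 0.3945 = 192.55 / 0.3945 ≈ 488.1

x_T = 466.5, x_P = 503.4, x_R = 488.1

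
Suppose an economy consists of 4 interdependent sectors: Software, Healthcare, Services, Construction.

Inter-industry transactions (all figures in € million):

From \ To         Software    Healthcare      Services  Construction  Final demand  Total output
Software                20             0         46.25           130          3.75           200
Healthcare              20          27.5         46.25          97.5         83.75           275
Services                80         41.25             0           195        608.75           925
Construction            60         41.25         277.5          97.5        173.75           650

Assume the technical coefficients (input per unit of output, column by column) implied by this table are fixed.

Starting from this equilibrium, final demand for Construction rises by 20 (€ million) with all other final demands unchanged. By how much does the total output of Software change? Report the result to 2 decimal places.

Δx_1 = 8.02

Technical coefficients a_ij = z_ij / X_j:
  a_11 = 20/200 = 0.10, a_21 = 20/200 = 0.10, a_31 = 80/200 = 0.40, a_41 = 60/200 = 0.30
  a_12 = 0/275 = 0.00, a_22 = 27.5/275 = 0.10, a_32 = 41.25/275 = 0.15, a_42 = 41.25/275 = 0.15
  a_13 = 46.25/925 = 0.05, a_23 = 46.25/925 = 0.05, a_33 = 0/925 = 0.00, a_43 = 277.5/925 = 0.30
  a_14 = 130/650 = 0.20, a_24 = 97.5/650 = 0.15, a_34 = 195/650 = 0.30, a_44 = 97.5/650 = 0.15
I − A =
  [   0.90     0.00    -0.05    -0.20]
  [  -0.10     0.90    -0.05    -0.15]
  [  -0.40    -0.15     1.00    -0.30]
  [  -0.30    -0.15    -0.30     0.85]
Compute the cofactors C_ij = (−1)^(i+j)·(3×3 minor ij) of I−A; the adjugate is their transpose:
adj(I−A) = Cᵀ =
  [ 0.646125   0.047625   0.092625   0.193125]
  [ 0.160500   0.578500   0.088250   0.171000]
  [ 0.402000   0.158250   0.611250   0.338250]
  [ 0.398250   0.174750   0.264000   0.784500]
det(I−A) = Σ_j (I−A)_1j·C_1j = (0.90)(0.646125) + (0.00)(0.160500) + (-0.05)(0.402000) + (-0.20)(0.398250) = 0.4817625
(I − A)⁻¹ = adj(I−A) / det(I−A) ≈
  [   1.3412     0.0989     0.1923     0.4009]
  [   0.3332     1.2008     0.1832     0.3549]
  [   0.8344     0.3285     1.2688     0.7021]
  [   0.8267     0.3627     0.5480     1.6284]
Δx = (I − A)⁻¹ Δd with Δd having +20 in the Construction component and 0 elsewhere.
So Δx_1 = L_14 · (+20), where L_14 = adj(I−A)_14 / det(I−A) = 0.193125 / 0.4817625.
Δx_1 = 0.193125 × (+20) / 0.4817625 = 3.8625 / 0.4817625 ≈ 8.02.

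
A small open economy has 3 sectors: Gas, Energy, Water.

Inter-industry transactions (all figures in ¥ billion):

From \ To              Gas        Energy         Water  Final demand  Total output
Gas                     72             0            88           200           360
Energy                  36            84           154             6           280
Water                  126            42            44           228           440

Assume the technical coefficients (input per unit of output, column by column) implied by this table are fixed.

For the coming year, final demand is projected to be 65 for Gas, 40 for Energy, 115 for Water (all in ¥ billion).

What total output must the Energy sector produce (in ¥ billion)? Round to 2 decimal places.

Technical coefficients a_ij = z_ij / X_j:
  a_11 = 72/360 = 0.20, a_21 = 36/360 = 0.10, a_31 = 126/360 = 0.35
  a_12 = 0/280 = 0.00, a_22 = 84/280 = 0.30, a_32 = 42/280 = 0.15
  a_13 = 88/440 = 0.20, a_23 = 154/440 = 0.35, a_33 = 44/440 = 0.10
I − A =
  [   0.80     0.00    -0.20]
  [  -0.10     0.70    -0.35]
  [  -0.35    -0.15     0.90]
Cofactors of I−A, C_ij = (−1)^(i+j)·(minor ij) (rows/columns in the sector order above):
  C_11 = (0.70)(0.90) − (-0.35)(-0.15) = 0.5775
  C_12 = −[(-0.10)(0.90) − (-0.35)(-0.35)] = 0.2125
  C_13 = (-0.10)(-0.15) − (0.70)(-0.35) = 0.2600
  C_21 = −[(0.00)(0.90) − (-0.20)(-0.15)] = 0.0300
  C_22 = (0.80)(0.90) − (-0.20)(-0.35) = 0.6500
  C_23 = −[(0.80)(-0.15) − (0.00)(-0.35)] = 0.1200
  C_31 = (0.00)(-0.35) − (-0.20)(0.70) = 0.1400
  C_32 = −[(0.80)(-0.35) − (-0.20)(-0.10)] = 0.3000
  C_33 = (0.80)(0.70) − (0.00)(-0.10) = 0.5600
det(I−A) = Σ_j (I−A)_1j·C_1j = (0.80)(0.5775) + (0.00)(0.2125) + (-0.20)(0.2600) = 0.4100
adj(I−A) = Cᵀ =
  [ 0.5775   0.0300   0.1400]
  [ 0.2125   0.6500   0.3000]
  [ 0.2600   0.1200   0.5600]
(I − A)⁻¹ = adj(I−A) / det(I−A) ≈
  [   1.4085     0.0732     0.3415]
  [   0.5183     1.5854     0.7317]
  [   0.6341     0.2927     1.3659]
x = (I − A)⁻¹ d = adj(I−A)·d / det(I−A), with det(I−A) = 0.4100:
  x_1 = (0.5775·65 + 0.0300·40 + 0.1400·115) / 0.4100 = 54.8375 / 0.4100 = 133.75
  x_2 = (0.2125·65 + 0.6500·40 + 0.3000·115) / 0.4100 = 74.3125 / 0.4100 = 181.25
  x_3 = (0.2600·65 + 0.1200·40 + 0.5600·115) / 0.4100 = 86.10 / 0.4100 = 210.00

x_2 = 181.25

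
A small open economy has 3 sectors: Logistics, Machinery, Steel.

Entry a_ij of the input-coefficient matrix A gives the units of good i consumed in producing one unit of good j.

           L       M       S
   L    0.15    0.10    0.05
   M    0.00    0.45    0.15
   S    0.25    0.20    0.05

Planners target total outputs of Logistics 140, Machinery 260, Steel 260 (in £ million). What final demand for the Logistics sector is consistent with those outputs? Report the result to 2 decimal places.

d_L = 80.00

I − A =
  [   0.85    -0.10    -0.05]
  [   0.00     0.55    -0.15]
  [  -0.25    -0.20     0.95]
d = (I − A) x:
  d_L = (+0.85)·140 + (-0.10)·260 + (-0.05)·260 = 80.00
  d_M = (+0.00)·140 + (+0.55)·260 + (-0.15)·260 = 104.00
  d_S = (-0.25)·140 + (-0.20)·260 + (+0.95)·260 = 160.00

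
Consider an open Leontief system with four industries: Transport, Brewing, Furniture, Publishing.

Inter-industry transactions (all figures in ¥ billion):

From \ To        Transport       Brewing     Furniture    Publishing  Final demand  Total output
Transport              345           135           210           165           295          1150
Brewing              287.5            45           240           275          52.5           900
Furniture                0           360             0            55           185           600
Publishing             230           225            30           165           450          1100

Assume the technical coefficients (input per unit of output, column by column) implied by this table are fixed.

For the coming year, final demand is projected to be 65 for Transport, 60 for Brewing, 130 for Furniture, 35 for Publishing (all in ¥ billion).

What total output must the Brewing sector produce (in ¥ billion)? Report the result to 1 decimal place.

x_2 = 335.7

Technical coefficients a_ij = z_ij / X_j:
  a_11 = 345/1150 = 0.30, a_21 = 287.5/1150 = 0.25, a_31 = 0/1150 = 0.00, a_41 = 230/1150 = 0.20
  a_12 = 135/900 = 0.15, a_22 = 45/900 = 0.05, a_32 = 360/900 = 0.40, a_42 = 225/900 = 0.25
  a_13 = 210/600 = 0.35, a_23 = 240/600 = 0.40, a_33 = 0/600 = 0.00, a_43 = 30/600 = 0.05
  a_14 = 165/1100 = 0.15, a_24 = 275/1100 = 0.25, a_34 = 55/1100 = 0.05, a_44 = 165/1100 = 0.15
I − A =
  [   0.70    -0.15    -0.35    -0.15]
  [  -0.25     0.95    -0.40    -0.25]
  [   0.00    -0.40     1.00    -0.05]
  [  -0.20    -0.25    -0.05     0.85]
Compute the cofactors C_ij = (−1)^(i+j)·(3×3 minor ij) of I−A; the adjugate is their transpose:
adj(I−A) = Cᵀ =
  [ 0.596625   0.291000   0.335750   0.210625]
  [ 0.265875   0.559750   0.328500   0.230875]
  [ 0.117625   0.236250   0.444250   0.116375]
  [ 0.225500   0.247000   0.201750   0.480500]
det(I−A) = Σ_j (I−A)_1j·C_1j = (0.70)(0.596625) + (-0.15)(0.265875) + (-0.35)(0.117625) + (-0.15)(0.225500) = 0.3027625
(I − A)⁻¹ = adj(I−A) / det(I−A) ≈
  [   1.9706     0.9611     1.1090     0.6957]
  [   0.8782     1.8488     1.0850     0.7626]
  [   0.3885     0.7803     1.4673     0.3844]
  [   0.7448     0.8158     0.6664     1.5871]
x = (I − A)⁻¹ d = adj(I−A)·d / det(I−A), with det(I−A) = 0.3027625:
  x_1 = (0.596625·65 + 0.291000·60 + 0.335750·130 + 0.210625·35) / 0.3027625 = 107.26 / 0.3027625 ≈ 354.3
  x_2 = (0.265875·65 + 0.559750·60 + 0.328500·130 + 0.230875·35) / 0.3027625 = 101.6525 / 0.3027625 ≈ 335.7
  x_3 = (0.117625·65 + 0.236250·60 + 0.444250·130 + 0.116375·35) / 0.3027625 = 83.64625 / 0.3027625 ≈ 276.3
  x_4 = (0.225500·65 + 0.247000·60 + 0.201750·130 + 0.480500·35) / 0.3027625 = 72.5225 / 0.3027625 ≈ 239.5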